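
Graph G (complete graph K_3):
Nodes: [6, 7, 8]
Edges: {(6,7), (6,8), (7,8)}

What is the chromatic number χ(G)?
χ(G) = 3

Clique number ω(G) = 3 (lower bound: χ ≥ ω).
The clique on [6, 7, 8] has size 3, forcing χ ≥ 3, and the coloring below uses 3 colors, so χ(G) = 3.
A valid 3-coloring: color 1: [8]; color 2: [7]; color 3: [6].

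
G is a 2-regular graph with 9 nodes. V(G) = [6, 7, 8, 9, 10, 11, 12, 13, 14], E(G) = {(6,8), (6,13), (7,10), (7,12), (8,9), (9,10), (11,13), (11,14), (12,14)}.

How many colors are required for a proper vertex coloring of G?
χ(G) = 3

Clique number ω(G) = 2 (lower bound: χ ≥ ω).
Odd cycle [13, 6, 8, 9, 10, 7, 12, 14, 11] needs 3 colors (χ ≥ 3).
The coloring below uses 3 colors, so χ(G) = 3.
A valid 3-coloring: color 1: [7, 8, 13, 14]; color 2: [6, 10, 11, 12]; color 3: [9].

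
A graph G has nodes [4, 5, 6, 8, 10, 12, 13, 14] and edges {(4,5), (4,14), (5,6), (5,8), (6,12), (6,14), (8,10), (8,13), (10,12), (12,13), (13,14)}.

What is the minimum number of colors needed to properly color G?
χ(G) = 3

Clique number ω(G) = 2 (lower bound: χ ≥ ω).
Odd cycle [13, 14, 6, 5, 8] needs 3 colors (χ ≥ 3).
The coloring below uses 3 colors, so χ(G) = 3.
A valid 3-coloring: color 1: [5, 12, 14]; color 2: [4, 6, 8]; color 3: [10, 13].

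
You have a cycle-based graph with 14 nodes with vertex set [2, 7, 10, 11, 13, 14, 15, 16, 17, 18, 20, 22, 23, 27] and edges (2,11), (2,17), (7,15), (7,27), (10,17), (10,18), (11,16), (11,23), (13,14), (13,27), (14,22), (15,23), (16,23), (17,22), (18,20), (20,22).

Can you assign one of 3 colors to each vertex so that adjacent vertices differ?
A valid 3-coloring: color 1: [2, 7, 10, 13, 22, 23]; color 2: [11, 14, 15, 17, 18, 27]; color 3: [16, 20].
(χ(G) = 3 ≤ 3.)

Yes, G is 3-colorable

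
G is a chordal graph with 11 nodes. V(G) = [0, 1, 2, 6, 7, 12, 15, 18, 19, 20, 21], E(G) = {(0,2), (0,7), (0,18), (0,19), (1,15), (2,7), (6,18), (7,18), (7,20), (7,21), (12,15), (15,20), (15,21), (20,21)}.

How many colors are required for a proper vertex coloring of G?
χ(G) = 3

Clique number ω(G) = 3 (lower bound: χ ≥ ω).
The clique on [0, 2, 7] has size 3, forcing χ ≥ 3, and the coloring below uses 3 colors, so χ(G) = 3.
A valid 3-coloring: color 1: [6, 7, 15, 19]; color 2: [0, 1, 12, 20]; color 3: [2, 18, 21].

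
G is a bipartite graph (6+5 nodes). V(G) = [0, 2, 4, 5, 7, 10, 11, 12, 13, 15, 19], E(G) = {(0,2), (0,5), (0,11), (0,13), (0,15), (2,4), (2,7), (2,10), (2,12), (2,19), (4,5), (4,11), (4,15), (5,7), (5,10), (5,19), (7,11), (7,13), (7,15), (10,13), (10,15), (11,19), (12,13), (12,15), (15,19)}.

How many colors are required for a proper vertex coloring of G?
χ(G) = 2

Clique number ω(G) = 2 (lower bound: χ ≥ ω).
The graph is bipartite (no odd cycle), so 2 colors suffice: χ(G) = 2.
A valid 2-coloring: color 1: [2, 5, 11, 13, 15]; color 2: [0, 4, 7, 10, 12, 19].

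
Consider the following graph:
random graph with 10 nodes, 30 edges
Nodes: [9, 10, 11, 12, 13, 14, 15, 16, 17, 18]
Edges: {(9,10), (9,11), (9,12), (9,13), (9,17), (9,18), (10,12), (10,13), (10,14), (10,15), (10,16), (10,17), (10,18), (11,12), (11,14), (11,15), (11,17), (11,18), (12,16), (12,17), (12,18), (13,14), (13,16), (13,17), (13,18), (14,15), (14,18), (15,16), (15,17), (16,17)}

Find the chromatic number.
χ(G) = 4

Clique number ω(G) = 4 (lower bound: χ ≥ ω).
The clique on [10, 12, 16, 17] has size 4, forcing χ ≥ 4, and the coloring below uses 4 colors, so χ(G) = 4.
A valid 4-coloring: color 1: [10, 11]; color 2: [17, 18]; color 3: [12, 13, 15]; color 4: [9, 14, 16].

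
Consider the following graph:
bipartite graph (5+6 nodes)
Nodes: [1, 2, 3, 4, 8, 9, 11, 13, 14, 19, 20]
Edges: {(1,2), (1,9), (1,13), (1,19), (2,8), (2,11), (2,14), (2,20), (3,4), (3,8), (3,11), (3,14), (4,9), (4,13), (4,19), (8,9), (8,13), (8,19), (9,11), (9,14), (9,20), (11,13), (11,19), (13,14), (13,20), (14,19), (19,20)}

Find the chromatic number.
χ(G) = 2

Clique number ω(G) = 2 (lower bound: χ ≥ ω).
The graph is bipartite (no odd cycle), so 2 colors suffice: χ(G) = 2.
A valid 2-coloring: color 1: [2, 3, 9, 13, 19]; color 2: [1, 4, 8, 11, 14, 20].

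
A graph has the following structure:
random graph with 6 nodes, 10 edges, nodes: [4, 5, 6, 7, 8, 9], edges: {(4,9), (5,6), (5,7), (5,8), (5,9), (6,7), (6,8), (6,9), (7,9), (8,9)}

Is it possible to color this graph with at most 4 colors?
A valid 4-coloring: color 1: [9]; color 2: [4, 5]; color 3: [6]; color 4: [7, 8].
(χ(G) = 4 ≤ 4.)

Yes, G is 4-colorable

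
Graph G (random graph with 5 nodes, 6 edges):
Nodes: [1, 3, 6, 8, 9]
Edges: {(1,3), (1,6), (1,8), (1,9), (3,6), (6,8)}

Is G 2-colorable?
The clique on vertices [1, 6, 8] has size 3 > 2, so it alone needs 3 colors.

No, G is not 2-colorable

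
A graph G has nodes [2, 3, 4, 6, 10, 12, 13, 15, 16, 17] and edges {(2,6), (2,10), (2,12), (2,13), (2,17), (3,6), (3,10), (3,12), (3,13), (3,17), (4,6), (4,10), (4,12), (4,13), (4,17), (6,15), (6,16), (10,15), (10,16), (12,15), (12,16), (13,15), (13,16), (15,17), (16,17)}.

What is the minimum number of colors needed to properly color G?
χ(G) = 2

Clique number ω(G) = 2 (lower bound: χ ≥ ω).
The graph is bipartite (no odd cycle), so 2 colors suffice: χ(G) = 2.
A valid 2-coloring: color 1: [6, 10, 12, 13, 17]; color 2: [2, 3, 4, 15, 16].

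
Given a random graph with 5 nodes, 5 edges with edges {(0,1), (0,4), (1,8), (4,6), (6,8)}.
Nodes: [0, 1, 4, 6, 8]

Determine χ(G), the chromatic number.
Clique number ω(G) = 2 (lower bound: χ ≥ ω).
Odd cycle [4, 0, 1, 8, 6] needs 3 colors (χ ≥ 3).
The coloring below uses 3 colors, so χ(G) = 3.
A valid 3-coloring: color 1: [4, 8]; color 2: [0, 6]; color 3: [1].

χ(G) = 3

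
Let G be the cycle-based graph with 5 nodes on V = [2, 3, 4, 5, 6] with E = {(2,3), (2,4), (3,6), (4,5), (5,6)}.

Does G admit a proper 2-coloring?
No, G is not 2-colorable

Odd cycle [6, 3, 2, 4, 5] needs 3 colors (χ ≥ 3).
Hence χ(G) ≥ 3 > 2, so no proper 2-coloring exists.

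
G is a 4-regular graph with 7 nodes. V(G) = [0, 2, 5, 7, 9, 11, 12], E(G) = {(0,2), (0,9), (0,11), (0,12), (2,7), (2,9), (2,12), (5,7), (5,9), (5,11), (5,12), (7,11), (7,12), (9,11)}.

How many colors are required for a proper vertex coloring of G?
Clique number ω(G) = 3 (lower bound: χ ≥ ω).
Suppose a proper 3-coloring c exists. The clique [0, 2, 9] takes 3 distinct colors; by symmetry let c(0) = 1, c(2) = 2, c(9) = 3.
- Vertex 11: neighbors [0, 9] already have colors [1, 3] ⇒ c(11) = 2.
- Vertex 5: neighbors [11, 9] already have colors [2, 3] ⇒ c(5) = 1.
- Vertex 7: neighbors [5, 2] already have colors [1, 2] ⇒ c(7) = 3.
- Vertex 12: neighbors [0, 2, 7] already have colors [1, 2, 3] — all 3 colors blocked. Contradiction.
The forced assignments end in a contradiction, so G has no proper 3-coloring (χ ≥ 4).
The coloring below uses 4 colors, so χ(G) = 4.
A valid 4-coloring: color 1: [7, 9]; color 2: [11, 12]; color 3: [0, 5]; color 4: [2].

χ(G) = 4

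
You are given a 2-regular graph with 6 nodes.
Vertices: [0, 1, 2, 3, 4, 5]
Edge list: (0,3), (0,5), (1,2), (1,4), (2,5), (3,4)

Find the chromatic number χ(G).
χ(G) = 2

Clique number ω(G) = 2 (lower bound: χ ≥ ω).
The graph is bipartite (no odd cycle), so 2 colors suffice: χ(G) = 2.
A valid 2-coloring: color 1: [0, 2, 4]; color 2: [1, 3, 5].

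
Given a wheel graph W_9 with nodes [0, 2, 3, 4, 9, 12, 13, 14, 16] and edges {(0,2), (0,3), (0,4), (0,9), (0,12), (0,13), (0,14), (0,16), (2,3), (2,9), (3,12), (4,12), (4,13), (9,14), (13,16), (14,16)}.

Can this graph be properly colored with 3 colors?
A valid 3-coloring: color 1: [0]; color 2: [3, 4, 9, 16]; color 3: [2, 12, 13, 14].
(χ(G) = 3 ≤ 3.)

Yes, G is 3-colorable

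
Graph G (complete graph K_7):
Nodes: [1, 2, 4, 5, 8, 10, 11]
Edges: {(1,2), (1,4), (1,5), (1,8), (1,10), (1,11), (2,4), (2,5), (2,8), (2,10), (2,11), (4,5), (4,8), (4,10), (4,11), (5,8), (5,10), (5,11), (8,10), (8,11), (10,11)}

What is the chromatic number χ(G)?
χ(G) = 7

Clique number ω(G) = 7 (lower bound: χ ≥ ω).
The clique on [1, 2, 4, 5, 8, 10, 11] has size 7, forcing χ ≥ 7, and the coloring below uses 7 colors, so χ(G) = 7.
A valid 7-coloring: color 1: [2]; color 2: [4]; color 3: [1]; color 4: [8]; color 5: [5]; color 6: [10]; color 7: [11].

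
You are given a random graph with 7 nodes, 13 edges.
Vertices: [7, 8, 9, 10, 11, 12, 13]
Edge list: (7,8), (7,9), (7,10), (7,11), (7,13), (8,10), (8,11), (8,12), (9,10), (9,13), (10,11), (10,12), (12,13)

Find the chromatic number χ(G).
χ(G) = 4

Clique number ω(G) = 4 (lower bound: χ ≥ ω).
The clique on [7, 8, 10, 11] has size 4, forcing χ ≥ 4, and the coloring below uses 4 colors, so χ(G) = 4.
A valid 4-coloring: color 1: [10, 13]; color 2: [7, 12]; color 3: [8, 9]; color 4: [11].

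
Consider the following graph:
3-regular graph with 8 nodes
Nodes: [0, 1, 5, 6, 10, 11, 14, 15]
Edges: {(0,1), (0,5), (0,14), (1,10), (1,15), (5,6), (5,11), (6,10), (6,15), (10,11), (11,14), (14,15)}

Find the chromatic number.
χ(G) = 3

Clique number ω(G) = 2 (lower bound: χ ≥ ω).
Odd cycle [15, 6, 5, 11, 14] needs 3 colors (χ ≥ 3).
The coloring below uses 3 colors, so χ(G) = 3.
A valid 3-coloring: color 1: [1, 6, 11]; color 2: [0, 10, 15]; color 3: [5, 14].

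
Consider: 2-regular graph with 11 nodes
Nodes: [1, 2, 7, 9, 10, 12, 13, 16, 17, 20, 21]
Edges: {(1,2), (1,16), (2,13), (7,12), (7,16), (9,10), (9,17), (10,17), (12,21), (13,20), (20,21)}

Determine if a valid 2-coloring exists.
No, G is not 2-colorable

The clique on vertices [9, 10, 17] has size 3 > 2, so it alone needs 3 colors.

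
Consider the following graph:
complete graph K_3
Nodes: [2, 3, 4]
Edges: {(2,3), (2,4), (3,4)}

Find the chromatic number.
χ(G) = 3

Clique number ω(G) = 3 (lower bound: χ ≥ ω).
The clique on [2, 3, 4] has size 3, forcing χ ≥ 3, and the coloring below uses 3 colors, so χ(G) = 3.
A valid 3-coloring: color 1: [2]; color 2: [4]; color 3: [3].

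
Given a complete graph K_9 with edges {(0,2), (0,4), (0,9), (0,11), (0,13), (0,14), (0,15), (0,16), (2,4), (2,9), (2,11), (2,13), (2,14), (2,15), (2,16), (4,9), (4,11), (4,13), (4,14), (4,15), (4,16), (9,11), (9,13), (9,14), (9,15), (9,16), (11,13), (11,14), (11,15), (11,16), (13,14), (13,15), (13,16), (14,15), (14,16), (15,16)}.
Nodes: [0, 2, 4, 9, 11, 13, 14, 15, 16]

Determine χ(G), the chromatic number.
χ(G) = 9

Clique number ω(G) = 9 (lower bound: χ ≥ ω).
The clique on [0, 2, 4, 9, 11, 13, 14, 15, 16] has size 9, forcing χ ≥ 9, and the coloring below uses 9 colors, so χ(G) = 9.
A valid 9-coloring: color 1: [4]; color 2: [0]; color 3: [2]; color 4: [16]; color 5: [9]; color 6: [13]; color 7: [14]; color 8: [11]; color 9: [15].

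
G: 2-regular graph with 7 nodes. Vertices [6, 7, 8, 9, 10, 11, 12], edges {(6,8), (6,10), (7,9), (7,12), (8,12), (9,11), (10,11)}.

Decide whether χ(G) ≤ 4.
A valid 4-coloring: color 1: [6, 11, 12]; color 2: [8, 9, 10]; color 3: [7].
(χ(G) = 3 ≤ 4.)

Yes, G is 4-colorable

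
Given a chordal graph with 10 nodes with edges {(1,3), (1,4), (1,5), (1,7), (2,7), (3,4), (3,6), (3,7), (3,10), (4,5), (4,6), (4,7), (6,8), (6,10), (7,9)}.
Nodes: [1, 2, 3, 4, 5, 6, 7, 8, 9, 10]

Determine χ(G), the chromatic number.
Clique number ω(G) = 4 (lower bound: χ ≥ ω).
The clique on [1, 3, 4, 7] has size 4, forcing χ ≥ 4, and the coloring below uses 4 colors, so χ(G) = 4.
A valid 4-coloring: color 1: [5, 6, 7]; color 2: [2, 3, 8, 9]; color 3: [4, 10]; color 4: [1].

χ(G) = 4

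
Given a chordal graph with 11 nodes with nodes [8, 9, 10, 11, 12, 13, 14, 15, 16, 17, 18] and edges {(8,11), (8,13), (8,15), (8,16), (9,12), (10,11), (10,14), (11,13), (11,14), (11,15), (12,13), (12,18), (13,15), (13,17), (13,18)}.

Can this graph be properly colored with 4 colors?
A valid 4-coloring: color 1: [9, 13, 14, 16]; color 2: [11, 12, 17]; color 3: [8, 10, 18]; color 4: [15].
(χ(G) = 4 ≤ 4.)

Yes, G is 4-colorable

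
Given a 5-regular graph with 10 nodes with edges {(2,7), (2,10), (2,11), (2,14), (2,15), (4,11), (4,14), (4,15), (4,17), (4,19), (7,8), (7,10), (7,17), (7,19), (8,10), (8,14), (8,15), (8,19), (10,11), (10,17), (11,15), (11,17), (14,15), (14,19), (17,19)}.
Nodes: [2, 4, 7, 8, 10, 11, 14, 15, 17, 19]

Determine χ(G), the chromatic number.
Clique number ω(G) = 3 (lower bound: χ ≥ ω).
Odd cycle [17, 11, 15, 14, 19] needs 3 colors (χ ≥ 3).
Vertex 4 is adjacent to every vertex of [11, 14, 15, 17, 19], which already need 3 colors among themselves, so 4 needs a new color (χ ≥ 4).
The coloring below uses 4 colors, so χ(G) = 4.
A valid 4-coloring: color 1: [2, 4, 8]; color 2: [14, 17]; color 3: [10, 15, 19]; color 4: [7, 11].

χ(G) = 4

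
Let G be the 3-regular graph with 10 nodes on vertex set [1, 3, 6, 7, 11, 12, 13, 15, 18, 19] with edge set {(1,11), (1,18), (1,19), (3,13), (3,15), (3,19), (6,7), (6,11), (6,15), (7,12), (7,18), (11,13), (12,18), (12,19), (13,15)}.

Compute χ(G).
χ(G) = 3

Clique number ω(G) = 3 (lower bound: χ ≥ ω).
The clique on [3, 13, 15] has size 3, forcing χ ≥ 3, and the coloring below uses 3 colors, so χ(G) = 3.
A valid 3-coloring: color 1: [1, 3, 6, 12]; color 2: [13, 18, 19]; color 3: [7, 11, 15].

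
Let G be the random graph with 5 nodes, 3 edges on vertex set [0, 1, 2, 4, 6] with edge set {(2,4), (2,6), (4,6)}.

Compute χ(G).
Clique number ω(G) = 3 (lower bound: χ ≥ ω).
The clique on [2, 4, 6] has size 3, forcing χ ≥ 3, and the coloring below uses 3 colors, so χ(G) = 3.
A valid 3-coloring: color 1: [0, 1, 2]; color 2: [6]; color 3: [4].

χ(G) = 3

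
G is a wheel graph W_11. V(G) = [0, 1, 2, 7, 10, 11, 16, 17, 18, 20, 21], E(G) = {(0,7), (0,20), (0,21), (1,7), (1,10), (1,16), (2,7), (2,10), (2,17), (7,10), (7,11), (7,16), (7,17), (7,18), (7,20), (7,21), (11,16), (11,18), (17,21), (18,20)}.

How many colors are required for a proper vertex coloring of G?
χ(G) = 3

Clique number ω(G) = 3 (lower bound: χ ≥ ω).
The clique on [0, 7, 20] has size 3, forcing χ ≥ 3, and the coloring below uses 3 colors, so χ(G) = 3.
A valid 3-coloring: color 1: [7]; color 2: [0, 10, 16, 17, 18]; color 3: [1, 2, 11, 20, 21].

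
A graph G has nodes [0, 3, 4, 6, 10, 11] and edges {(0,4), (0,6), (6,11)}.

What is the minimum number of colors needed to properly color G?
χ(G) = 2

Clique number ω(G) = 2 (lower bound: χ ≥ ω).
The graph is bipartite (no odd cycle), so 2 colors suffice: χ(G) = 2.
A valid 2-coloring: color 1: [0, 3, 10, 11]; color 2: [4, 6].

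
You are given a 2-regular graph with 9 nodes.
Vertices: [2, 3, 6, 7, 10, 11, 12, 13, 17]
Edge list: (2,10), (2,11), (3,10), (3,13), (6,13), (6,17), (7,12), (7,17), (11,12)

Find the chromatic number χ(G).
Clique number ω(G) = 2 (lower bound: χ ≥ ω).
Odd cycle [11, 12, 7, 17, 6, 13, 3, 10, 2] needs 3 colors (χ ≥ 3).
The coloring below uses 3 colors, so χ(G) = 3.
A valid 3-coloring: color 1: [6, 7, 10, 11]; color 2: [2, 3, 12, 17]; color 3: [13].

χ(G) = 3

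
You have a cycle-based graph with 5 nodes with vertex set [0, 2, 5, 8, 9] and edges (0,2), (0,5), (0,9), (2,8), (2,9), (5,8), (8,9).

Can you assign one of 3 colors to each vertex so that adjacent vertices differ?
Yes, G is 3-colorable

A valid 3-coloring: color 1: [2, 5]; color 2: [9]; color 3: [0, 8].
(χ(G) = 3 ≤ 3.)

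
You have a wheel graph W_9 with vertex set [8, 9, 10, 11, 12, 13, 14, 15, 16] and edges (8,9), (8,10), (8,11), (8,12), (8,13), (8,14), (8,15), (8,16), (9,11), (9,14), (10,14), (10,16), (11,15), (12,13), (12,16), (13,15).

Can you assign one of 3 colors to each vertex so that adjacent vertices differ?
Yes, G is 3-colorable

A valid 3-coloring: color 1: [8]; color 2: [9, 10, 12, 15]; color 3: [11, 13, 14, 16].
(χ(G) = 3 ≤ 3.)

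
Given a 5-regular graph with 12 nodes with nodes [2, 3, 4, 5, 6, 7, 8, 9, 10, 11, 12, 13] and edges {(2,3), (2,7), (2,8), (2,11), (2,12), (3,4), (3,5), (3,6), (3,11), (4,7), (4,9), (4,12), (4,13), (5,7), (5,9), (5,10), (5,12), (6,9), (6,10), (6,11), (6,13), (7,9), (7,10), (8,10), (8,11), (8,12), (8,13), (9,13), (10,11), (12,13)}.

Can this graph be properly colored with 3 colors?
No, G is not 3-colorable

Odd cycle [10, 6, 3, 2, 8] needs 3 colors (χ ≥ 3).
Vertex 11 is adjacent to every vertex of [2, 3, 6, 8, 10], which already need 3 colors among themselves, so 11 needs a new color (χ ≥ 4).
Hence χ(G) ≥ 4 > 3, so no proper 3-coloring exists.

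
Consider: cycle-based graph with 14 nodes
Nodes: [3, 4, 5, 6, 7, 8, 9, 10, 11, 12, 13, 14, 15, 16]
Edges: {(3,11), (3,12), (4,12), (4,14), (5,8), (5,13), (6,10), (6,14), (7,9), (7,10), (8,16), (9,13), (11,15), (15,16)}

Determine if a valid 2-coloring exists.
Yes, G is 2-colorable

A valid 2-coloring: color 1: [5, 9, 10, 11, 12, 14, 16]; color 2: [3, 4, 6, 7, 8, 13, 15].
(χ(G) = 2 ≤ 2.)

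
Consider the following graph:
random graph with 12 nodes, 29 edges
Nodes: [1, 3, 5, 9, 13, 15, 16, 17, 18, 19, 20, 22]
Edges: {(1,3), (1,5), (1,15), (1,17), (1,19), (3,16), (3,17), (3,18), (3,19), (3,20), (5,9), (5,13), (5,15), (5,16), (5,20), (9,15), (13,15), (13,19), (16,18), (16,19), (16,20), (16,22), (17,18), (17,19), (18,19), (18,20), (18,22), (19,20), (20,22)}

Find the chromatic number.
Clique number ω(G) = 5 (lower bound: χ ≥ ω).
The clique on [3, 16, 18, 19, 20] has size 5, forcing χ ≥ 5, and the coloring below uses 5 colors, so χ(G) = 5.
A valid 5-coloring: color 1: [5, 19, 22]; color 2: [3, 15]; color 3: [9, 13, 16, 17]; color 4: [1, 20]; color 5: [18].

χ(G) = 5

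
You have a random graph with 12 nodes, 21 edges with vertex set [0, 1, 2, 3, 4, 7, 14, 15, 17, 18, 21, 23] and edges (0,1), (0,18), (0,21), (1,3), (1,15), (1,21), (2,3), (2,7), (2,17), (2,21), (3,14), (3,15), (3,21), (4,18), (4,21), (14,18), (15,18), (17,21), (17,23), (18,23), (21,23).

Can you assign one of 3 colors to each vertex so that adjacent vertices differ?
No, G is not 3-colorable

Suppose a proper 3-coloring c exists. The clique [0, 1, 21] takes 3 distinct colors; by symmetry let c(0) = 1, c(1) = 2, c(21) = 3.
- Vertex 3: neighbors [1, 21] already have colors [2, 3] ⇒ c(3) = 1.
- Vertex 2: neighbors [3, 21] already have colors [1, 3] ⇒ c(2) = 2.
- Vertex 15: neighbors [3, 1] already have colors [1, 2] ⇒ c(15) = 3.
- Vertex 18: neighbors [0, 15] already have colors [1, 3] ⇒ c(18) = 2.
- Vertex 17: neighbors [2, 21] already have colors [2, 3] ⇒ c(17) = 1.
- Vertex 23: neighbors [17, 18, 21] already have colors [1, 2, 3] — all 3 colors blocked. Contradiction.
The forced assignments end in a contradiction, so G has no proper 3-coloring (χ ≥ 4).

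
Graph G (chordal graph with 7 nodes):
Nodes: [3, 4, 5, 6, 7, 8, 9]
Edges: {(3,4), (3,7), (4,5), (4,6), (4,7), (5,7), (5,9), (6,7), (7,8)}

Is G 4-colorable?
A valid 4-coloring: color 1: [7, 9]; color 2: [4, 8]; color 3: [3, 5, 6].
(χ(G) = 3 ≤ 4.)

Yes, G is 4-colorable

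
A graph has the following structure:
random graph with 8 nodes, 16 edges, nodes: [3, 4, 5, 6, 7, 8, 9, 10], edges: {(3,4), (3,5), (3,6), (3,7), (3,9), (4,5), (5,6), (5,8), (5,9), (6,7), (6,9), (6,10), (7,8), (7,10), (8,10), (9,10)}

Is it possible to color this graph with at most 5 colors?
Yes, G is 5-colorable

A valid 5-coloring: color 1: [5, 10]; color 2: [3, 8]; color 3: [4, 6]; color 4: [7, 9].
(χ(G) = 4 ≤ 5.)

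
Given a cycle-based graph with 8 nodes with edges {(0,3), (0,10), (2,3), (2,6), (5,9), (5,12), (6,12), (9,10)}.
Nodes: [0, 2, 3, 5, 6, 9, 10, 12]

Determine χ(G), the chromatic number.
χ(G) = 2

Clique number ω(G) = 2 (lower bound: χ ≥ ω).
The graph is bipartite (no odd cycle), so 2 colors suffice: χ(G) = 2.
A valid 2-coloring: color 1: [0, 2, 9, 12]; color 2: [3, 5, 6, 10].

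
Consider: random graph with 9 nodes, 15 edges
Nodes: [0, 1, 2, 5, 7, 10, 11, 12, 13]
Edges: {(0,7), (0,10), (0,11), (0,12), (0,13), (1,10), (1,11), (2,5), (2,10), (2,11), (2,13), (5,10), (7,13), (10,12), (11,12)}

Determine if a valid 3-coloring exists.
Yes, G is 3-colorable

A valid 3-coloring: color 1: [0, 1, 2]; color 2: [10, 11, 13]; color 3: [5, 7, 12].
(χ(G) = 3 ≤ 3.)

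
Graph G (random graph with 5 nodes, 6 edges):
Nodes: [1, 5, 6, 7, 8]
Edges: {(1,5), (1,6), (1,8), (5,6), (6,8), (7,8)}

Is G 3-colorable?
Yes, G is 3-colorable

A valid 3-coloring: color 1: [5, 8]; color 2: [1, 7]; color 3: [6].
(χ(G) = 3 ≤ 3.)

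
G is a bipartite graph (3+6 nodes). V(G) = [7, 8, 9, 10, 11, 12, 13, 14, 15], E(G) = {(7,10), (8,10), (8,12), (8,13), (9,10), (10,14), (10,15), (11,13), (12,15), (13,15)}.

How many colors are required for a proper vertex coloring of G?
χ(G) = 2

Clique number ω(G) = 2 (lower bound: χ ≥ ω).
The graph is bipartite (no odd cycle), so 2 colors suffice: χ(G) = 2.
A valid 2-coloring: color 1: [10, 12, 13]; color 2: [7, 8, 9, 11, 14, 15].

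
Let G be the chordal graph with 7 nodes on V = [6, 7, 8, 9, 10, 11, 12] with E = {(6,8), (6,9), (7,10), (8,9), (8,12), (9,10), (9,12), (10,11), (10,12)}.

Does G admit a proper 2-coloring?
No, G is not 2-colorable

The clique on vertices [8, 9, 12] has size 3 > 2, so it alone needs 3 colors.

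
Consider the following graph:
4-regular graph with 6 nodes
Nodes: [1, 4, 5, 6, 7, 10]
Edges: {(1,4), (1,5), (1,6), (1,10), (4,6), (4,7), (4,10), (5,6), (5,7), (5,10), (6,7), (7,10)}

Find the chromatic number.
Clique number ω(G) = 3 (lower bound: χ ≥ ω).
The clique on [1, 4, 10] has size 3, forcing χ ≥ 3, and the coloring below uses 3 colors, so χ(G) = 3.
A valid 3-coloring: color 1: [4, 5]; color 2: [6, 10]; color 3: [1, 7].

χ(G) = 3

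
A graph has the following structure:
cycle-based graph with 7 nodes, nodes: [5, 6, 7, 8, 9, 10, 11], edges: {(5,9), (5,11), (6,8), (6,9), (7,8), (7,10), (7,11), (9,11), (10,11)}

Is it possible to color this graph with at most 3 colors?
A valid 3-coloring: color 1: [6, 11]; color 2: [7, 9]; color 3: [5, 8, 10].
(χ(G) = 3 ≤ 3.)

Yes, G is 3-colorable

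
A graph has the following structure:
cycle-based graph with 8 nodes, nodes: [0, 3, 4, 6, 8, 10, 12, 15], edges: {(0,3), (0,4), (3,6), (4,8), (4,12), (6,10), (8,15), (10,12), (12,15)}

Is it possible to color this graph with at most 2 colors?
A valid 2-coloring: color 1: [3, 4, 10, 15]; color 2: [0, 6, 8, 12].
(χ(G) = 2 ≤ 2.)

Yes, G is 2-colorable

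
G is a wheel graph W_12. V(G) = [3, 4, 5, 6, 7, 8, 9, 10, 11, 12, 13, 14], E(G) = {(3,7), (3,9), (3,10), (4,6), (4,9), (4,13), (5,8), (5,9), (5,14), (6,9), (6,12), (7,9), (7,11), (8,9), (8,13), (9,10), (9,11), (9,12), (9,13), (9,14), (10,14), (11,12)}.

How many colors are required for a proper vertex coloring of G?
χ(G) = 4

Clique number ω(G) = 3 (lower bound: χ ≥ ω).
Odd cycle [5, 14, 10, 3, 7, 11, 12, 6, 4, 13, 8] needs 3 colors (χ ≥ 3).
Vertex 9 is adjacent to every vertex of [3, 4, 5, 6, 7, 8, 10, 11, 12, 13, 14], which already need 3 colors among themselves, so 9 needs a new color (χ ≥ 4).
The coloring below uses 4 colors, so χ(G) = 4.
A valid 4-coloring: color 1: [9]; color 2: [5, 7, 10, 12, 13]; color 3: [3, 6, 8, 11, 14]; color 4: [4].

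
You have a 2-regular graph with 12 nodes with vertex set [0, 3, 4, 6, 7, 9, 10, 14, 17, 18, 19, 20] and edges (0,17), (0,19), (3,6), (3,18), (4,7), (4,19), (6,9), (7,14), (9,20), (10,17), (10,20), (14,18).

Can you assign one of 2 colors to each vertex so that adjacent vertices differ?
A valid 2-coloring: color 1: [0, 3, 4, 9, 10, 14]; color 2: [6, 7, 17, 18, 19, 20].
(χ(G) = 2 ≤ 2.)

Yes, G is 2-colorable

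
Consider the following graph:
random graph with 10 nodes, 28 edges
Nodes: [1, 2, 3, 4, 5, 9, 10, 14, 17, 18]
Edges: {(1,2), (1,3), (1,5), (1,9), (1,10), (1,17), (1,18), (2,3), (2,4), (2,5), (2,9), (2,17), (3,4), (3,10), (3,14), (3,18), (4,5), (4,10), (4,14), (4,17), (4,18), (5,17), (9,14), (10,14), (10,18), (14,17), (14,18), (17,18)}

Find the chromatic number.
χ(G) = 5

Clique number ω(G) = 5 (lower bound: χ ≥ ω).
The clique on [3, 4, 10, 14, 18] has size 5, forcing χ ≥ 5, and the coloring below uses 5 colors, so χ(G) = 5.
A valid 5-coloring: color 1: [1, 4]; color 2: [2, 14]; color 3: [5, 9, 18]; color 4: [3, 17]; color 5: [10].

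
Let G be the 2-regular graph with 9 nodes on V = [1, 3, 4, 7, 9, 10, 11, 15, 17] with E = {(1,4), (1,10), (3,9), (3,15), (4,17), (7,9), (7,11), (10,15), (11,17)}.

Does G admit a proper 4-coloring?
A valid 4-coloring: color 1: [3, 4, 7, 10]; color 2: [1, 9, 11, 15]; color 3: [17].
(χ(G) = 3 ≤ 4.)

Yes, G is 4-colorable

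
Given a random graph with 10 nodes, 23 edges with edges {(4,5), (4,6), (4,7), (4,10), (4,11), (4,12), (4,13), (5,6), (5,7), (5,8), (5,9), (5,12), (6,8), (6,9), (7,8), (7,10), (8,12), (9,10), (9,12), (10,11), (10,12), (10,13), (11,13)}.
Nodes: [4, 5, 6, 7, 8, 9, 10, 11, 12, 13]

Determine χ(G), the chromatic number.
Clique number ω(G) = 4 (lower bound: χ ≥ ω).
The clique on [4, 10, 11, 13] has size 4, forcing χ ≥ 4, and the coloring below uses 4 colors, so χ(G) = 4.
A valid 4-coloring: color 1: [4, 8, 9]; color 2: [5, 10]; color 3: [6, 7, 11, 12]; color 4: [13].

χ(G) = 4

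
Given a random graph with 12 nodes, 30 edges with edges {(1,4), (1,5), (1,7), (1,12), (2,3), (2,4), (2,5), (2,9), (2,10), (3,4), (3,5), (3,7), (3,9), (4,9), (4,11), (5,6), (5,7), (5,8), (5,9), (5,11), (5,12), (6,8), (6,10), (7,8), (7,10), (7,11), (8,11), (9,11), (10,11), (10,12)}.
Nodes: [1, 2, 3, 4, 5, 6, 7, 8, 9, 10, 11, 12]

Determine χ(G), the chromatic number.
χ(G) = 4

Clique number ω(G) = 4 (lower bound: χ ≥ ω).
The clique on [2, 3, 4, 9] has size 4, forcing χ ≥ 4, and the coloring below uses 4 colors, so χ(G) = 4.
A valid 4-coloring: color 1: [4, 5, 10]; color 2: [1, 3, 6, 11]; color 3: [7, 9, 12]; color 4: [2, 8].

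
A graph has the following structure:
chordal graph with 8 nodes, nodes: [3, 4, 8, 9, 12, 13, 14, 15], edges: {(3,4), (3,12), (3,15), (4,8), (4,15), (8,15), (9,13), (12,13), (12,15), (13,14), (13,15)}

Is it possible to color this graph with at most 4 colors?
Yes, G is 4-colorable

A valid 4-coloring: color 1: [9, 14, 15]; color 2: [3, 8, 13]; color 3: [4, 12].
(χ(G) = 3 ≤ 4.)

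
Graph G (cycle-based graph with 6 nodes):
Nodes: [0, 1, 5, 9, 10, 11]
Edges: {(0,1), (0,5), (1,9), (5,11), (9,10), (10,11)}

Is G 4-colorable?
Yes, G is 4-colorable

A valid 4-coloring: color 1: [0, 9, 11]; color 2: [1, 5, 10].
(χ(G) = 2 ≤ 4.)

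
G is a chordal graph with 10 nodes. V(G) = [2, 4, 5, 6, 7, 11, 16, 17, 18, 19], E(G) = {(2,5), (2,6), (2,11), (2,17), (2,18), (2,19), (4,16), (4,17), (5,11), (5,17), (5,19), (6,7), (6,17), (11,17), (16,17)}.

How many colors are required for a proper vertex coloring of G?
Clique number ω(G) = 4 (lower bound: χ ≥ ω).
The clique on [2, 5, 11, 17] has size 4, forcing χ ≥ 4, and the coloring below uses 4 colors, so χ(G) = 4.
A valid 4-coloring: color 1: [2, 4, 7]; color 2: [17, 18, 19]; color 3: [5, 6, 16]; color 4: [11].

χ(G) = 4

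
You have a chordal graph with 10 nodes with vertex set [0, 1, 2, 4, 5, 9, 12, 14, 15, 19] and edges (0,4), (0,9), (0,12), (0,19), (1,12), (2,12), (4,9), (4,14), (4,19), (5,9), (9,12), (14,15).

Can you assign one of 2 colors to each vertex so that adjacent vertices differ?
The clique on vertices [0, 9, 12] has size 3 > 2, so it alone needs 3 colors.

No, G is not 2-colorable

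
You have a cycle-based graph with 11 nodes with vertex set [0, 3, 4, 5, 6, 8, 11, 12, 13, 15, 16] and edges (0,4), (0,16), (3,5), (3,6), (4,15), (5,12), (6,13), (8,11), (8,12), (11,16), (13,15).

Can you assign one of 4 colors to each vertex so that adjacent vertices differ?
Yes, G is 4-colorable

A valid 4-coloring: color 1: [0, 5, 6, 8, 15]; color 2: [3, 4, 12, 13, 16]; color 3: [11].
(χ(G) = 3 ≤ 4.)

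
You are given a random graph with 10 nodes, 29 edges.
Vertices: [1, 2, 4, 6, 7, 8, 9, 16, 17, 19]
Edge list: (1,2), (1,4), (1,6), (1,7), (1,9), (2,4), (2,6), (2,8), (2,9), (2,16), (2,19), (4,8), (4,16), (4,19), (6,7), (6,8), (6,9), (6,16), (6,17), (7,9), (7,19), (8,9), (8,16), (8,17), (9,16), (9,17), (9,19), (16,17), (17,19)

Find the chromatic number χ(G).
Clique number ω(G) = 5 (lower bound: χ ≥ ω).
The clique on [6, 8, 9, 16, 17] has size 5, forcing χ ≥ 5, and the coloring below uses 5 colors, so χ(G) = 5.
A valid 5-coloring: color 1: [4, 9]; color 2: [2, 7, 17]; color 3: [6, 19]; color 4: [1, 16]; color 5: [8].

χ(G) = 5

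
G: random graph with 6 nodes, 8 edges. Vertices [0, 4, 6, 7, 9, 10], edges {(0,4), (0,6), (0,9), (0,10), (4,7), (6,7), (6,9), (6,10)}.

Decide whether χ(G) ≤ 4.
A valid 4-coloring: color 1: [0, 7]; color 2: [4, 6]; color 3: [9, 10].
(χ(G) = 3 ≤ 4.)

Yes, G is 4-colorable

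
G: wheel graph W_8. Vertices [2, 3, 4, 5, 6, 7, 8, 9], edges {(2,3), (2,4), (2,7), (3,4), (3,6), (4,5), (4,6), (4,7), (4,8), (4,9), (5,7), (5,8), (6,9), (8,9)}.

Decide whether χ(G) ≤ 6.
Yes, G is 6-colorable

A valid 6-coloring: color 1: [4]; color 2: [3, 7, 8]; color 3: [2, 5, 6]; color 4: [9].
(χ(G) = 4 ≤ 6.)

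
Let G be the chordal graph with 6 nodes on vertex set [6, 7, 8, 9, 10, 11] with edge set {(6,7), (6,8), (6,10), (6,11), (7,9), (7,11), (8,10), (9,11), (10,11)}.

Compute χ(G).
Clique number ω(G) = 3 (lower bound: χ ≥ ω).
The clique on [7, 9, 11] has size 3, forcing χ ≥ 3, and the coloring below uses 3 colors, so χ(G) = 3.
A valid 3-coloring: color 1: [6, 9]; color 2: [8, 11]; color 3: [7, 10].

χ(G) = 3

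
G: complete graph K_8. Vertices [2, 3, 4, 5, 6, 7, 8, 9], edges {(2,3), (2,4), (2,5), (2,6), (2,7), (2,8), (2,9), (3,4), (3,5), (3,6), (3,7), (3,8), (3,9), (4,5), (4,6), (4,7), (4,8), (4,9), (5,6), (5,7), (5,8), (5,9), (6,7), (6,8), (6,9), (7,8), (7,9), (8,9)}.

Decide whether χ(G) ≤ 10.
A valid 10-coloring: color 1: [5]; color 2: [8]; color 3: [2]; color 4: [3]; color 5: [9]; color 6: [7]; color 7: [6]; color 8: [4].
(χ(G) = 8 ≤ 10.)

Yes, G is 10-colorable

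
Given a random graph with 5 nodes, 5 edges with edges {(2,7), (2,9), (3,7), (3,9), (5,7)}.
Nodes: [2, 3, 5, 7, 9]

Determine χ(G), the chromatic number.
Clique number ω(G) = 2 (lower bound: χ ≥ ω).
The graph is bipartite (no odd cycle), so 2 colors suffice: χ(G) = 2.
A valid 2-coloring: color 1: [7, 9]; color 2: [2, 3, 5].

χ(G) = 2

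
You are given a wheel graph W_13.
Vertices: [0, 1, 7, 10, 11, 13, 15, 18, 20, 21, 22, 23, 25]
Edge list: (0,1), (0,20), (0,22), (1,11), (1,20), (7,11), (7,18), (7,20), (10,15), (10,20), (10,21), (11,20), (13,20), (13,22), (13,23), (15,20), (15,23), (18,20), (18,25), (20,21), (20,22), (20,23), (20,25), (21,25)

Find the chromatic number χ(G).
Clique number ω(G) = 3 (lower bound: χ ≥ ω).
The clique on [0, 1, 20] has size 3, forcing χ ≥ 3, and the coloring below uses 3 colors, so χ(G) = 3.
A valid 3-coloring: color 1: [20]; color 2: [1, 7, 10, 22, 23, 25]; color 3: [0, 11, 13, 15, 18, 21].

χ(G) = 3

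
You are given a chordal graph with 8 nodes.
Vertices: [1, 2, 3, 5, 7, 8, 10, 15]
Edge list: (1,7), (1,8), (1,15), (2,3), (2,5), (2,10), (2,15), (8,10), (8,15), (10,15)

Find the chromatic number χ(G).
Clique number ω(G) = 3 (lower bound: χ ≥ ω).
The clique on [1, 8, 15] has size 3, forcing χ ≥ 3, and the coloring below uses 3 colors, so χ(G) = 3.
A valid 3-coloring: color 1: [2, 7, 8]; color 2: [3, 5, 15]; color 3: [1, 10].

χ(G) = 3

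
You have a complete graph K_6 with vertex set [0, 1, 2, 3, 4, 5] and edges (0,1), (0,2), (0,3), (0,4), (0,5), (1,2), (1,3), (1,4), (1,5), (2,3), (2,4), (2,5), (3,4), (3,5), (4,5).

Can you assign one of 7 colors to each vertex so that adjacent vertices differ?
Yes, G is 7-colorable

A valid 7-coloring: color 1: [5]; color 2: [1]; color 3: [2]; color 4: [0]; color 5: [4]; color 6: [3].
(χ(G) = 6 ≤ 7.)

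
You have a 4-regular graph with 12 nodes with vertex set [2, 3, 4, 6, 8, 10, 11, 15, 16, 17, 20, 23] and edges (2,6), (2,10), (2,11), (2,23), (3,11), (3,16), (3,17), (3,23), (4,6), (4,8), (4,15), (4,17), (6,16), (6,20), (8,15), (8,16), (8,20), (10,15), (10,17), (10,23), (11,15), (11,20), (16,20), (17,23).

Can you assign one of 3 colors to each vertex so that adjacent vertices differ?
Yes, G is 3-colorable

A valid 3-coloring: color 1: [4, 11, 16, 23]; color 2: [3, 6, 8, 10]; color 3: [2, 15, 17, 20].
(χ(G) = 3 ≤ 3.)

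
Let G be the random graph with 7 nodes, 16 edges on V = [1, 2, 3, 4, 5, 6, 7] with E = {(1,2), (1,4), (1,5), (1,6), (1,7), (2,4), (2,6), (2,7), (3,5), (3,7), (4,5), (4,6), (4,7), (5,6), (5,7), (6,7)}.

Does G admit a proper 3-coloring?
The clique on vertices [1, 2, 4, 6, 7] has size 5 > 3, so it alone needs 5 colors.

No, G is not 3-colorable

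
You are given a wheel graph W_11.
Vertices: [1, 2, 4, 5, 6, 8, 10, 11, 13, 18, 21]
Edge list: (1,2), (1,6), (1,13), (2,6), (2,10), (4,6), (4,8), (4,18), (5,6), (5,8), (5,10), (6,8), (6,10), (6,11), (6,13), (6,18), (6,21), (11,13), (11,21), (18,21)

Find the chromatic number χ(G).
χ(G) = 3

Clique number ω(G) = 3 (lower bound: χ ≥ ω).
The clique on [1, 2, 6] has size 3, forcing χ ≥ 3, and the coloring below uses 3 colors, so χ(G) = 3.
A valid 3-coloring: color 1: [6]; color 2: [2, 4, 5, 13, 21]; color 3: [1, 8, 10, 11, 18].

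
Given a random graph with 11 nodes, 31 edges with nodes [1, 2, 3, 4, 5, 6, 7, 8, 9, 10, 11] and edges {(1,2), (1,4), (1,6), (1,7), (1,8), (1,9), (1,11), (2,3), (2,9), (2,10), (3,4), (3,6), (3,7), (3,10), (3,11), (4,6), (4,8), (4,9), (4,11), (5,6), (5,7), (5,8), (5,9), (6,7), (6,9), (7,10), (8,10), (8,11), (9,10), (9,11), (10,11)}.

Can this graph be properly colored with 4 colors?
Yes, G is 4-colorable

A valid 4-coloring: color 1: [1, 3, 5]; color 2: [7, 8, 9]; color 3: [2, 6, 11]; color 4: [4, 10].
(χ(G) = 4 ≤ 4.)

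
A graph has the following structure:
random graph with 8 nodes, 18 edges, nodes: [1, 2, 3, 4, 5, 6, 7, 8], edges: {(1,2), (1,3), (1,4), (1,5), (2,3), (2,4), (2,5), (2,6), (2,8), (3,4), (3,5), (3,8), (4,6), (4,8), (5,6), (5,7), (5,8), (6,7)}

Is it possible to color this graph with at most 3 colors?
The clique on vertices [2, 3, 4, 8] has size 4 > 3, so it alone needs 4 colors.

No, G is not 3-colorable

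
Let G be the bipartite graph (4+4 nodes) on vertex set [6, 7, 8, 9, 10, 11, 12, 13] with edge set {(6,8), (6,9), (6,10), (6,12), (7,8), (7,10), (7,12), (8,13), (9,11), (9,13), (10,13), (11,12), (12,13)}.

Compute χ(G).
Clique number ω(G) = 2 (lower bound: χ ≥ ω).
The graph is bipartite (no odd cycle), so 2 colors suffice: χ(G) = 2.
A valid 2-coloring: color 1: [8, 9, 10, 12]; color 2: [6, 7, 11, 13].

χ(G) = 2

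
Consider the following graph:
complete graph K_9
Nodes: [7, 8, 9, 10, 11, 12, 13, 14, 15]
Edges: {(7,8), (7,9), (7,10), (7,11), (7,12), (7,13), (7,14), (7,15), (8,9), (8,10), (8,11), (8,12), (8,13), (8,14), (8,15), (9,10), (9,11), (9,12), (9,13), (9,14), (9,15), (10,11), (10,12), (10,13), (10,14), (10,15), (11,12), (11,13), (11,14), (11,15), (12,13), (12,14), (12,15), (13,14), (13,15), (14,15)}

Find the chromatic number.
χ(G) = 9

Clique number ω(G) = 9 (lower bound: χ ≥ ω).
The clique on [7, 8, 9, 10, 11, 12, 13, 14, 15] has size 9, forcing χ ≥ 9, and the coloring below uses 9 colors, so χ(G) = 9.
A valid 9-coloring: color 1: [8]; color 2: [13]; color 3: [11]; color 4: [12]; color 5: [14]; color 6: [9]; color 7: [10]; color 8: [15]; color 9: [7].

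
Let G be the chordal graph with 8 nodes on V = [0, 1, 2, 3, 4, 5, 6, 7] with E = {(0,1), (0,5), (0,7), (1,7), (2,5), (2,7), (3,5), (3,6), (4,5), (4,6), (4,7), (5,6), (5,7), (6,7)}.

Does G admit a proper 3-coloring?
The clique on vertices [4, 5, 6, 7] has size 4 > 3, so it alone needs 4 colors.

No, G is not 3-colorable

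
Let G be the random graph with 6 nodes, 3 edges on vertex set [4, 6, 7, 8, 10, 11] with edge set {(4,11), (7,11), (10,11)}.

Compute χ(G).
χ(G) = 2

Clique number ω(G) = 2 (lower bound: χ ≥ ω).
The graph is bipartite (no odd cycle), so 2 colors suffice: χ(G) = 2.
A valid 2-coloring: color 1: [6, 8, 11]; color 2: [4, 7, 10].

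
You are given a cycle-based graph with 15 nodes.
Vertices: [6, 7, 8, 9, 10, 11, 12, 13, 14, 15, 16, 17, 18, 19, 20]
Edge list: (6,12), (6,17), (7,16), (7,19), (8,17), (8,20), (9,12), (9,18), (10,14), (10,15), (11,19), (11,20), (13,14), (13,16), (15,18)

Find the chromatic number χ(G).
Clique number ω(G) = 2 (lower bound: χ ≥ ω).
Odd cycle [6, 17, 8, 20, 11, 19, 7, 16, 13, 14, 10, 15, 18, 9, 12] needs 3 colors (χ ≥ 3).
The coloring below uses 3 colors, so χ(G) = 3.
A valid 3-coloring: color 1: [6, 7, 8, 9, 10, 11, 13]; color 2: [12, 14, 15, 16, 17, 19, 20]; color 3: [18].

χ(G) = 3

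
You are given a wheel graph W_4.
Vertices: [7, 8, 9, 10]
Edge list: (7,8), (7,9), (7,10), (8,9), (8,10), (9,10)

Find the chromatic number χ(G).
Clique number ω(G) = 4 (lower bound: χ ≥ ω).
The clique on [7, 8, 9, 10] has size 4, forcing χ ≥ 4, and the coloring below uses 4 colors, so χ(G) = 4.
A valid 4-coloring: color 1: [7]; color 2: [10]; color 3: [8]; color 4: [9].

χ(G) = 4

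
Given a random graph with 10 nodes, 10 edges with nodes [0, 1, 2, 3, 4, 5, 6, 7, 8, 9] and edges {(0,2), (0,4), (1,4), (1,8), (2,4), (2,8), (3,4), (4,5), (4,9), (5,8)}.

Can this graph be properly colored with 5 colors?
Yes, G is 5-colorable

A valid 5-coloring: color 1: [4, 6, 7, 8]; color 2: [1, 2, 3, 5, 9]; color 3: [0].
(χ(G) = 3 ≤ 5.)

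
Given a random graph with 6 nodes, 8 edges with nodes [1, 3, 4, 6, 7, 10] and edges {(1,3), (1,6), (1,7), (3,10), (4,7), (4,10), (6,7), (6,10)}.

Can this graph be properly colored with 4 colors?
A valid 4-coloring: color 1: [1, 10]; color 2: [3, 4, 6]; color 3: [7].
(χ(G) = 3 ≤ 4.)

Yes, G is 4-colorable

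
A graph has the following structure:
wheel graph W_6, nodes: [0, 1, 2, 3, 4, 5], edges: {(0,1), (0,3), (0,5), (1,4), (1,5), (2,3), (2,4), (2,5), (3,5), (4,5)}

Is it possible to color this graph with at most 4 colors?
Yes, G is 4-colorable

A valid 4-coloring: color 1: [5]; color 2: [0, 4]; color 3: [1, 3]; color 4: [2].
(χ(G) = 4 ≤ 4.)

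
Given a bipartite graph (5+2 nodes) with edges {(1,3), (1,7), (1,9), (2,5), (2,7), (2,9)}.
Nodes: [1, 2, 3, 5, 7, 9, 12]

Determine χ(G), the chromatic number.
Clique number ω(G) = 2 (lower bound: χ ≥ ω).
The graph is bipartite (no odd cycle), so 2 colors suffice: χ(G) = 2.
A valid 2-coloring: color 1: [1, 2, 12]; color 2: [3, 5, 7, 9].

χ(G) = 2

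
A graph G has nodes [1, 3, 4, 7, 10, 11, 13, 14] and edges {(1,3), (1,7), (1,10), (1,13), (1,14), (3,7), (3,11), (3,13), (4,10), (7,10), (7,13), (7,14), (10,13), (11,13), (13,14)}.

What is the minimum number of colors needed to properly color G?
Clique number ω(G) = 4 (lower bound: χ ≥ ω).
The clique on [1, 7, 10, 13] has size 4, forcing χ ≥ 4, and the coloring below uses 4 colors, so χ(G) = 4.
A valid 4-coloring: color 1: [4, 13]; color 2: [1, 11]; color 3: [7]; color 4: [3, 10, 14].

χ(G) = 4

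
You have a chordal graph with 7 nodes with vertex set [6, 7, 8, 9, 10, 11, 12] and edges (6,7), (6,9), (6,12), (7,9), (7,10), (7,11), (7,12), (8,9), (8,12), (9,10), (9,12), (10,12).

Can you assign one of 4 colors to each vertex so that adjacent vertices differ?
A valid 4-coloring: color 1: [7, 8]; color 2: [9, 11]; color 3: [12]; color 4: [6, 10].
(χ(G) = 4 ≤ 4.)

Yes, G is 4-colorable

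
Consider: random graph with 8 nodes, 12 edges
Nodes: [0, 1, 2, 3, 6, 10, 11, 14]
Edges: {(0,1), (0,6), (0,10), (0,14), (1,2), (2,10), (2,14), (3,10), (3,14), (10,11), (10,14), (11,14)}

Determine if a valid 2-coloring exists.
No, G is not 2-colorable

The clique on vertices [0, 10, 14] has size 3 > 2, so it alone needs 3 colors.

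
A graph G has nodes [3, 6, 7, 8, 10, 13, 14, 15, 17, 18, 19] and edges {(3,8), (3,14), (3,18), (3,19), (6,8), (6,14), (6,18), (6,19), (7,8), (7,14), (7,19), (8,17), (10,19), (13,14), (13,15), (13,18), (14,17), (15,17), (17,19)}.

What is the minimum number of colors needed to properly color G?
χ(G) = 2

Clique number ω(G) = 2 (lower bound: χ ≥ ω).
The graph is bipartite (no odd cycle), so 2 colors suffice: χ(G) = 2.
A valid 2-coloring: color 1: [8, 14, 15, 18, 19]; color 2: [3, 6, 7, 10, 13, 17].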